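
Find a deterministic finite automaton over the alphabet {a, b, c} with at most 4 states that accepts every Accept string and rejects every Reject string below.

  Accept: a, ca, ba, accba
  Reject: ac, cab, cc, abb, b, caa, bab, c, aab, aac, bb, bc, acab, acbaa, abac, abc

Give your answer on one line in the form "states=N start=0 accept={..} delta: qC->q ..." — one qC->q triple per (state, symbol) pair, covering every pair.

states=3 start=0 accept={0,2} delta: 0a->0 0b->1 0c->1 1a->2 1b->1 1c->1 2a->1 2b->1 2c->1

Grow the machine one transition at a time. Run the examples from 0; the earliest place one falls off (shortest prefix, ties alphabetical) gets sent to the lowest-numbered state that keeps every Accept/Reject pair distinguishable — a pair clashes when both reach the same state with identical unread suffix — and to a fresh state only if none does.
a: 0a undefined. 0a->0: ok.
b: 0b undefined. 0b->0: no, a/abb meet in 0. Open state 1: 0b->1.
c: 0c undefined. 0c->0: no, a/ac meet in 0. 0c->1: ok.
ba: 1a undefined. 1a->0: no, a/caa meet in 0. 1a->1: no, ca/ac meet in 1. Open state 2: 1a->2.
bb: 1b undefined. 1b->0: no, a/abb meet in 0. 1b->1: ok.
bc: 1c undefined. 1c->0: no, a/cc meet in 0. 1c->1: ok.
bab: 2b undefined. 2b->0: no, a/cab meet in 0. 2b->1: ok.
caa: 2a undefined. 2a->0: no, a/caa meet in 0. 2a->1: ok.
abac: 2c undefined. 2c->0: no, a/abac meet in 0. 2c->1: ok.
All examples now run through 3 states with every (state, symbol) defined. Accept strings end in {0,2}, Reject strings end in {1}; accept={0,2}.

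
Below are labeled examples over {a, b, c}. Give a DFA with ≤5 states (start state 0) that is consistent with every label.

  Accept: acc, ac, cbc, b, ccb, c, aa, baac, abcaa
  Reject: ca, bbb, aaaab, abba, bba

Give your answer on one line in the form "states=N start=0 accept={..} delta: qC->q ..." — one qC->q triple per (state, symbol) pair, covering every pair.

states=4 start=0 accept={0,1,2} delta: 0a->1 0b->1 0c->2 1a->1 1b->3 1c->0 2a->3 2b->0 2c->0 3a->3 3b->3 3c->0

Grow the machine one transition at a time. Run the examples from 0; the earliest place one falls off (shortest prefix, ties alphabetical) gets sent to the lowest-numbered state that keeps every Accept/Reject pair distinguishable — a pair clashes when both reach the same state with identical unread suffix — and to a fresh state only if none does.
a: 0a undefined. 0a->0: no, b/aaaab meet in 0 with "b" left. Open state 1: 0a->1.
b: 0b undefined. 0b->0: no, b/bbb meet in 0. 0b->1: ok.
c: 0c undefined. 0c->0: no, b/ca meet in 1. 0c->1: no, aa/ca meet in 1 with "a" left. Open state 2: 0c->2.
aa: 1a undefined. 1a->0: no, b/aaaab meet in 1. 1a->1: ok.
ab: 1b undefined. 1b->0: no, b/bbb meet in 1. 1b->1: no, b/bbb meet in 1. 1b->2: no, c/aaaab meet in 2. Open state 3: 1b->3.
ac: 1c undefined. 1c->0: ok.
ca: 2a undefined. 2a->0: no, ac/ca meet in 0. 2a->1: no, b/ca meet in 1. 2a->2: no, acc/ca meet in 2. 2a->3: ok.
cb: 2b undefined. 2b->0: ok.
cc: 2c undefined. 2c->0: ok.
abb: 3b undefined. 3b->0: no, ac/bbb meet in 0. 3b->1: no, b/bbb meet in 1. 3b->2: no, acc/bbb meet in 2. 3b->3: ok.
abc: 3c undefined. 3c->0: ok.
bba: 3a undefined. 3a->0: no, ac/abba meet in 0. 3a->1: no, b/abba meet in 1. 3a->2: no, acc/abba meet in 2. 3a->3: ok.
All examples now run through 4 states with every (state, symbol) defined. Accept strings end in {0,1,2}, Reject strings end in {3}; accept={0,1,2}.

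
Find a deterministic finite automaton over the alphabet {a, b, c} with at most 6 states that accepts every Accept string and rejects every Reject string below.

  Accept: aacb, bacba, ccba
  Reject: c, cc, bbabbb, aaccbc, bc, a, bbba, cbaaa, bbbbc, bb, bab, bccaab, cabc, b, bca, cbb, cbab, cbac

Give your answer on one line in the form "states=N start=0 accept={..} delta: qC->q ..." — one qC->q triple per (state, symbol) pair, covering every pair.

states=4 start=0 accept={2,3} delta: 0a->0 0b->0 0c->1 1a->0 1b->2 1c->1 2a->3 2b->0 2c->0 3a->0 3b->0 3c->0

Grow the machine one transition at a time. Run the examples from 0; the earliest place one falls off (shortest prefix, ties alphabetical) gets sent to the lowest-numbered state that keeps every Accept/Reject pair distinguishable — a pair clashes when both reach the same state with identical unread suffix — and to a fresh state only if none does.
a: 0a undefined. 0a->0: ok.
b: 0b undefined. 0b->0: ok.
c: 0c undefined. 0c->0: no, aacb/c meet in 0. Open state 1: 0c->1.
ca: 1a undefined. 1a->0: ok.
cb: 1b undefined. 1b->0: no, aacb/bbabbb meet in 0. 1b->1: no, aacb/c meet in 1. Open state 2: 1b->2.
cc: 1c undefined. 1c->0: no, ccba/cc meet in 0. 1c->1: ok.
cba: 2a undefined. 2a->0: no, bacba/bbabbb meet in 0. 2a->1: no, aacb/cbab meet in 2. 2a->2: no, aacb/cbaaa meet in 2. Open state 3: 2a->3.
cbb: 2b undefined. 2b->0: ok.
cbaa: 3a undefined. 3a->0: ok.
cbab: 3b undefined. 3b->0: ok.
cbac: 3c undefined. 3c->0: ok.
aaccbc: 2c undefined. 2c->0: ok.
All examples now run through 4 states with every (state, symbol) defined. Accept strings end in {2,3}, Reject strings end in {0,1}; accept={2,3}.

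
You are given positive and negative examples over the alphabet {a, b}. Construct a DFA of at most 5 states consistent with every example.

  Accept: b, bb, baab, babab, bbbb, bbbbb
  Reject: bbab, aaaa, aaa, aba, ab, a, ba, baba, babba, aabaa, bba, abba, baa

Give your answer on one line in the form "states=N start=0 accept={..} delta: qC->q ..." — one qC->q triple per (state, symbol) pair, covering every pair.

Fold the examples into a partial DFA from state 0: repeatedly fix the first undefined (state, symbol) met by the shortest-then-alphabetical prefix, trying targets in increasing order and rejecting any under which an Accept and a Reject string meet in one state with the same remainder; add a state when all current targets are rejected. Accepting states are where Accept strings end.
a: 0a undefined. 0a->0: no, b/ab meet in 0 with "b" left. Open state 1: 0a->1.
b: 0b undefined. 0b->0: ok.
aa: 1a undefined. 1a->0: no, b/aaaa meet in 0. 1a->1: no, baab/bbab meet in 1 with "b" left. Open state 2: 1a->2.
ab: 1b undefined. 1b->0: no, b/bbab meet in 0. 1b->1: ok.
aaa: 2a undefined. 2a->0: no, b/aaa meet in 0. 2a->1: ok.
aab: 2b undefined. 2b->0: ok.
All examples now run through 3 states with every (state, symbol) defined. Accept strings end in {0}, Reject strings end in {1,2}; accept={0}.

states=3 start=0 accept={0} delta: 0a->1 0b->0 1a->2 1b->1 2a->1 2b->0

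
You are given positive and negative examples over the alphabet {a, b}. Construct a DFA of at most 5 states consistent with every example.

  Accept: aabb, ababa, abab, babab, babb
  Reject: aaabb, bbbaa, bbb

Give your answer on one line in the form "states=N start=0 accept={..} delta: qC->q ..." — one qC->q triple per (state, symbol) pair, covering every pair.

states=4 start=0 accept={1,3} delta: 0a->1 0b->0 1a->2 1b->1 2a->0 2b->3 3a->1 3b->1

Fold the examples into a partial DFA from state 0: repeatedly fix the first undefined (state, symbol) met by the shortest-then-alphabetical prefix, trying targets in increasing order and rejecting any under which an Accept and a Reject string meet in one state with the same remainder; add a state when all current targets are rejected. Accepting states are where Accept strings end.
a: 0a undefined. 0a->0: no, aabb/aaabb meet in 0 with "bb" left. Open state 1: 0a->1.
b: 0b undefined. 0b->0: ok.
aa: 1a undefined. 1a->0: no, aabb/bbbaa meet in 0. 1a->1: no, aabb/aaabb meet in 1 with "bb" left. Open state 2: 1a->2.
ab: 1b undefined. 1b->0: no, abab/bbb meet in 0. 1b->1: ok.
aaa: 2a undefined. 2a->0: ok.
aab: 2b undefined. 2b->0: no, aabb/aaabb meet in 0. 2b->1: no, ababa/bbbaa meet in 2. 2b->2: no, aabb/bbbaa meet in 2. Open state 3: 2b->3.
aabb: 3b undefined. 3b->0: no, aabb/aaabb meet in 0. 3b->1: ok.
ababa: 3a undefined. 3a->0: no, ababa/aaabb meet in 0. 3a->1: ok.
All examples now run through 4 states with every (state, symbol) defined. Accept strings end in {1,3}, Reject strings end in {0,2}; accept={1,3}.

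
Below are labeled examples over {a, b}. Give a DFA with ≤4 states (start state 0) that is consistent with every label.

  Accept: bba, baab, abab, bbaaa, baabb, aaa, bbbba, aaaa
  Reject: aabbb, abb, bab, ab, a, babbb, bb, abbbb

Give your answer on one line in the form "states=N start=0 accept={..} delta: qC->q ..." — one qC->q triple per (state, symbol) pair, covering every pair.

Grow the machine one transition at a time. Run the examples from 0; the earliest place one falls off (shortest prefix, ties alphabetical) gets sent to the lowest-numbered state that keeps every Accept/Reject pair distinguishable — a pair clashes when both reach the same state with identical unread suffix — and to a fresh state only if none does.
a: 0a undefined. 0a->0: no, abab/bab meet in 0 with "bab" left. Open state 1: 0a->1.
b: 0b undefined. 0b->0: no, bba/a meet in 1. 0b->1: ok.
aa: 1a undefined. 1a->0: no, baab/ab meet in 1 with "b" left. 1a->1: no, baab/bab meet in 1 with "b" left. Open state 2: 1a->2.
ab: 1b undefined. 1b->0: no, bba/abb meet in 1. 1b->1: no, abab/bab meet in 2 with "b" left. 1b->2: ok.
aaa: 2a undefined. 2a->0: no, baab/a meet in 1. 2a->1: no, bba/a meet in 1. 2a->2: no, bba/ab meet in 2. Open state 3: 2a->3.
aab: 2b undefined. 2b->0: no, bbbba/aabbb meet in 2. 2b->1: ok.
aaaa: 3a undefined. 3a->0: no, bbaaa/aabbb meet in 1. 3a->1: no, bbaaa/ab meet in 2. 3a->2: no, aaaa/ab meet in 2. 3a->3: ok.
abab: 3b undefined. 3b->0: no, baabb/aabbb meet in 1. 3b->1: no, baab/aabbb meet in 1. 3b->2: no, baab/ab meet in 2. 3b->3: ok.
All examples now run through 4 states with every (state, symbol) defined. Accept strings end in {3}, Reject strings end in {1,2}; accept={3}.

states=4 start=0 accept={3} delta: 0a->1 0b->1 1a->2 1b->2 2a->3 2b->1 3a->3 3b->3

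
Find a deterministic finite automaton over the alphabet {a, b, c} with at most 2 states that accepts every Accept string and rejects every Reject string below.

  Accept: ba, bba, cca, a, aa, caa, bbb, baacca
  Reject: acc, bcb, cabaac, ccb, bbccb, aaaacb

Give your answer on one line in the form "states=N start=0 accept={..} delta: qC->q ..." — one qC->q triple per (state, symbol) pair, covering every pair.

State merging on the prefix tree: take the shortest (then alphabetical) example prefix whose next move is undefined and point that move at state 0, else 1, else 2, ...; a target is out if some Accept/Reject pair would then sit in one state with the same input left (inseparable). If every existing state is out, open a new one.
a: 0a undefined. 0a->0: ok.
b: 0b undefined. 0b->0: ok.
c: 0c undefined. 0c->0: no, ba/acc meet in 0. Open state 1: 0c->1.
ca: 1a undefined. 1a->0: ok.
cc: 1c undefined. 1c->0: no, ba/acc meet in 0. 1c->1: ok.
bcb: 1b undefined. 1b->0: no, ba/bcb meet in 0. 1b->1: ok.
All examples now run through 2 states with every (state, symbol) defined. Accept strings end in {0}, Reject strings end in {1}; accept={0}.

states=2 start=0 accept={0} delta: 0a->0 0b->0 0c->1 1a->0 1b->1 1c->1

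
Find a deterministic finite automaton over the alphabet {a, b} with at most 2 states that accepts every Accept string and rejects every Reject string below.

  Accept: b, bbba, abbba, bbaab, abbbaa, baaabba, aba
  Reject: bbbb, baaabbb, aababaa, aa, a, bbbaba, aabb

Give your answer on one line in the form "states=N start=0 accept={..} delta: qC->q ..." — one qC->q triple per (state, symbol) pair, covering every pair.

Fold the examples into a partial DFA from state 0: repeatedly fix the first undefined (state, symbol) met by the shortest-then-alphabetical prefix, trying targets in increasing order and rejecting any under which an Accept and a Reject string meet in one state with the same remainder; add a state when all current targets are rejected. Accepting states are where Accept strings end.
a: 0a undefined. 0a->0: ok.
b: 0b undefined. 0b->0: no, b/bbbb meet in 0. Open state 1: 0b->1.
ba: 1a undefined. 1a->0: no, aba/aababaa meet in 0. 1a->1: ok.
bb: 1b undefined. 1b->0: ok.
All examples now run through 2 states with every (state, symbol) defined. Accept strings end in {1}, Reject strings end in {0}; accept={1}.

states=2 start=0 accept={1} delta: 0a->0 0b->1 1a->1 1b->0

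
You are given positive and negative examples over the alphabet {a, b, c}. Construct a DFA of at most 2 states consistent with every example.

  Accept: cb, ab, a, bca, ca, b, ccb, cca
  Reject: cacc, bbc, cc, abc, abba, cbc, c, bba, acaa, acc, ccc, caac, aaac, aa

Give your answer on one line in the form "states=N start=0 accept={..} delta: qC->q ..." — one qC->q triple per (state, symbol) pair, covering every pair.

states=2 start=0 accept={1} delta: 0a->1 0b->1 0c->0 1a->0 1b->1 1c->0

Grow the machine one transition at a time. Run the examples from 0; the earliest place one falls off (shortest prefix, ties alphabetical) gets sent to the lowest-numbered state that keeps every Accept/Reject pair distinguishable — a pair clashes when both reach the same state with identical unread suffix — and to a fresh state only if none does.
a: 0a undefined. 0a->0: no, a/aa meet in 0. Open state 1: 0a->1.
b: 0b undefined. 0b->0: no, a/bba meet in 1. 0b->1: ok.
c: 0c undefined. 0c->0: ok.
aa: 1a undefined. 1a->0: ok.
ab: 1b undefined. 1b->0: no, cb/bba meet in 1. 1b->1: ok.
ac: 1c undefined. 1c->0: ok.
All examples now run through 2 states with every (state, symbol) defined. Accept strings end in {1}, Reject strings end in {0}; accept={1}.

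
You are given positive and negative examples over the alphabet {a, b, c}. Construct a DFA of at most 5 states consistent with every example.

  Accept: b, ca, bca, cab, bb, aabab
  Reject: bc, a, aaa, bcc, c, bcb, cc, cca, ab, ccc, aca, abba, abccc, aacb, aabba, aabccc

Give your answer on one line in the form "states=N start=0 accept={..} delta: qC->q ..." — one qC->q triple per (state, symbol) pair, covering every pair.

states=5 start=0 accept={0,2,4} delta: 0a->1 0b->0 0c->1 1a->2 1b->3 1c->3 2a->1 2b->4 2c->1 3a->1 3b->0 3c->1 4a->0 4b->0 4c->0

State merging on the prefix tree: take the shortest (then alphabetical) example prefix whose next move is undefined and point that move at state 0, else 1, else 2, ...; a target is out if some Accept/Reject pair would then sit in one state with the same input left (inseparable). If every existing state is out, open a new one.
a: 0a undefined. 0a->0: no, b/ab meet in 0 with "b" left. Open state 1: 0a->1.
b: 0b undefined. 0b->0: ok.
c: 0c undefined. 0c->0: no, b/bc meet in 0. 0c->1: ok.
aa: 1a undefined. 1a->0: no, aabab/bcb meet in 1 with "b" left. 1a->1: no, ca/bc meet in 1. Open state 2: 1a->2.
ab: 1b undefined. 1b->0: no, b/bcb meet in 0. 1b->1: no, ca/abba meet in 2. 1b->2: no, ca/bcb meet in 2. Open state 3: 1b->3.
ac: 1c undefined. 1c->0: no, b/bcc meet in 0. 1c->1: no, ca/cca meet in 2. 1c->2: no, ca/bcc meet in 2. 1c->3: ok.
aaa: 2a undefined. 2a->0: no, b/aaa meet in 0. 2a->1: ok.
aab: 2b undefined. 2b->0: no, aabab/bcc meet in 3. 2b->1: no, cab/bc meet in 1. 2b->2: no, aabab/bcc meet in 3. 2b->3: no, cab/bcc meet in 3. Open state 4: 2b->4.
aac: 2c undefined. 2c->0: no, b/aacb meet in 0. 2c->1: ok.
abb: 3b undefined. 3b->0: ok.
abc: 3c undefined. 3c->0: no, b/ccc meet in 0. 3c->1: ok.
aca: 3a undefined. 3a->0: no, b/cca meet in 0. 3a->1: ok.
aaba: 4a undefined. 4a->0: ok.
aabb: 4b undefined. 4b->0: ok.
aabc: 4c undefined. 4c->0: ok.
All examples now run through 5 states with every (state, symbol) defined. Accept strings end in {0,2,4}, Reject strings end in {1,3}; accept={0,2,4}.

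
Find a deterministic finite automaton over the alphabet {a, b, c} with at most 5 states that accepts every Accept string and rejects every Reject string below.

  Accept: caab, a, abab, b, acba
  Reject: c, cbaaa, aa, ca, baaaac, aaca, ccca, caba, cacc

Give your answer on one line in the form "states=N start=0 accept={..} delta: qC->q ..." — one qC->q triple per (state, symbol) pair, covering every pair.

states=3 start=0 accept={0,1} delta: 0a->1 0b->0 0c->2 1a->2 1b->0 1c->0 2a->2 2b->1 2c->2

State merging on the prefix tree: take the shortest (then alphabetical) example prefix whose next move is undefined and point that move at state 0, else 1, else 2, ...; a target is out if some Accept/Reject pair would then sit in one state with the same input left (inseparable). If every existing state is out, open a new one.
a: 0a undefined. 0a->0: no, a/aa meet in 0. Open state 1: 0a->1.
b: 0b undefined. 0b->0: ok.
c: 0c undefined. 0c->0: no, a/ca meet in 1. 0c->1: no, a/c meet in 1. Open state 2: 0c->2.
aa: 1a undefined. 1a->0: no, b/aa meet in 0. 1a->1: no, a/aa meet in 1. 1a->2: ok.
ab: 1b undefined. 1b->0: ok.
ac: 1c undefined. 1c->0: ok.
ca: 2a undefined. 2a->0: no, caab/ca meet in 0. 2a->1: no, a/ca meet in 1. 2a->2: ok.
cb: 2b undefined. 2b->0: no, a/caba meet in 1. 2b->1: ok.
cc: 2c undefined. 2c->0: no, caab/aaca meet in 1. 2c->1: no, caab/baaaac meet in 1. 2c->2: ok.
All examples now run through 3 states with every (state, symbol) defined. Accept strings end in {0,1}, Reject strings end in {2}; accept={0,1}.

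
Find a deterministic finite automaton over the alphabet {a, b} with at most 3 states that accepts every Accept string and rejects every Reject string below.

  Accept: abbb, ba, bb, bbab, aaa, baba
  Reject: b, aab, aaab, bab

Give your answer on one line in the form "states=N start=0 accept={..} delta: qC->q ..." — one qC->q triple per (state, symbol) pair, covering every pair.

Grow the machine one transition at a time. Run the examples from 0; the earliest place one falls off (shortest prefix, ties alphabetical) gets sent to the lowest-numbered state that keeps every Accept/Reject pair distinguishable — a pair clashes when both reach the same state with identical unread suffix — and to a fresh state only if none does.
a: 0a undefined. 0a->0: ok.
b: 0b undefined. 0b->0: no, abbb/b meet in 0. Open state 1: 0b->1.
ba: 1a undefined. 1a->0: ok.
bb: 1b undefined. 1b->0: no, abbb/b meet in 1. 1b->1: no, abbb/b meet in 1. Open state 2: 1b->2.
bba: 2a undefined. 2a->0: no, bbab/b meet in 1. 2a->1: ok.
abbb: 2b undefined. 2b->0: ok.
All examples now run through 3 states with every (state, symbol) defined. Accept strings end in {0,2}, Reject strings end in {1}; accept={0,2}.

states=3 start=0 accept={0,2} delta: 0a->0 0b->1 1a->0 1b->2 2a->1 2b->0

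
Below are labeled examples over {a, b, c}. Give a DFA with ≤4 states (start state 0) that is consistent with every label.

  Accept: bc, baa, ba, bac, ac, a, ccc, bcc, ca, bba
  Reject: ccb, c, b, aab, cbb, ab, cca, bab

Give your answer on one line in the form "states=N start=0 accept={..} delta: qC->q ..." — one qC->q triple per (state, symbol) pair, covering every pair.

State merging on the prefix tree: take the shortest (then alphabetical) example prefix whose next move is undefined and point that move at state 0, else 1, else 2, ...; a target is out if some Accept/Reject pair would then sit in one state with the same input left (inseparable). If every existing state is out, open a new one.
a: 0a undefined. 0a->0: no, ac/c meet in 0 with "c" left. Open state 1: 0a->1.
b: 0b undefined. 0b->0: no, bc/c meet in 0 with "c" left. 0b->1: no, a/b meet in 1. Open state 2: 0b->2.
c: 0c undefined. 0c->0: no, a/cca meet in 1. 0c->1: no, a/c meet in 1. 0c->2: ok.
aa: 1a undefined. 1a->0: ok.
ab: 1b undefined. 1b->0: ok.
ac: 1c undefined. 1c->0: no, ac/ab meet in 0. 1c->1: ok.
ba: 2a undefined. 2a->0: no, ba/ab meet in 0. 2a->1: no, baa/ab meet in 0. 2a->2: no, baa/c meet in 2. Open state 3: 2a->3.
bb: 2b undefined. 2b->0: ok.
bc: 2c undefined. 2c->0: no, bc/ab meet in 0. 2c->1: ok.
baa: 3a undefined. 3a->0: no, baa/ccb meet in 0. 3a->1: ok.
bab: 3b undefined. 3b->0: ok.
bac: 3c undefined. 3c->0: no, bac/ccb meet in 0. 3c->1: ok.
All examples now run through 4 states with every (state, symbol) defined. Accept strings end in {1,3}, Reject strings end in {0,2}; accept={1,3}.

states=4 start=0 accept={1,3} delta: 0a->1 0b->2 0c->2 1a->0 1b->0 1c->1 2a->3 2b->0 2c->1 3a->1 3b->0 3c->1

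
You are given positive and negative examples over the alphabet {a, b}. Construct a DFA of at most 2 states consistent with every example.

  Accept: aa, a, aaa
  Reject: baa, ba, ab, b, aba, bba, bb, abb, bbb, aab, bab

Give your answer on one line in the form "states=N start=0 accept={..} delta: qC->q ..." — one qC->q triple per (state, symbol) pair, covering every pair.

Grow the machine one transition at a time. Run the examples from 0; the earliest place one falls off (shortest prefix, ties alphabetical) gets sent to the lowest-numbered state that keeps every Accept/Reject pair distinguishable — a pair clashes when both reach the same state with identical unread suffix — and to a fresh state only if none does.
a: 0a undefined. 0a->0: ok.
b: 0b undefined. 0b->0: no, aa/baa meet in 0. Open state 1: 0b->1.
ba: 1a undefined. 1a->0: no, aa/baa meet in 0. 1a->1: ok.
bb: 1b undefined. 1b->0: no, aa/bba meet in 0. 1b->1: ok.
All examples now run through 2 states with every (state, symbol) defined. Accept strings end in {0}, Reject strings end in {1}; accept={0}.

states=2 start=0 accept={0} delta: 0a->0 0b->1 1a->1 1b->1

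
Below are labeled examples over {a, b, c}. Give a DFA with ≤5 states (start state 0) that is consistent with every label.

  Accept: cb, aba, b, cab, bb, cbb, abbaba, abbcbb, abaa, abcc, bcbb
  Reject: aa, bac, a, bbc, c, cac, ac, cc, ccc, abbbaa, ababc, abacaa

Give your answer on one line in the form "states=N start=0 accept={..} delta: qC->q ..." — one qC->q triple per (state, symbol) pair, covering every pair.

Grow the machine one transition at a time. Run the examples from 0; the earliest place one falls off (shortest prefix, ties alphabetical) gets sent to the lowest-numbered state that keeps every Accept/Reject pair distinguishable — a pair clashes when both reach the same state with identical unread suffix — and to a fresh state only if none does.
a: 0a undefined. 0a->0: ok.
b: 0b undefined. 0b->0: no, aba/aa meet in 0. Open state 1: 0b->1.
c: 0c undefined. 0c->0: ok.
ba: 1a undefined. 1a->0: no, aba/aa meet in 0. 1a->1: ok.
bb: 1b undefined. 1b->0: no, cb/abbbaa meet in 1. 1b->1: no, cb/abbbaa meet in 1. Open state 2: 1b->2.
bc: 1c undefined. 1c->0: no, abcc/aa meet in 0. 1c->1: no, cb/bac meet in 1. 1c->2: no, bb/bac meet in 2. Open state 3: 1c->3.
bbc: 2c undefined. 2c->0: ok.
bcb: 3b undefined. 3b->0: ok.
abba: 2a undefined. 2a->0: ok.
abbb: 2b undefined. 2b->0: ok.
abcc: 3c undefined. 3c->0: no, abcc/aa meet in 0. 3c->1: ok.
abaca: 3a undefined. 3a->0: ok.
All examples now run through 4 states with every (state, symbol) defined. Accept strings end in {1,2}, Reject strings end in {0,3}; accept={1,2}.

states=4 start=0 accept={1,2} delta: 0a->0 0b->1 0c->0 1a->1 1b->2 1c->3 2a->0 2b->0 2c->0 3a->0 3b->0 3c->1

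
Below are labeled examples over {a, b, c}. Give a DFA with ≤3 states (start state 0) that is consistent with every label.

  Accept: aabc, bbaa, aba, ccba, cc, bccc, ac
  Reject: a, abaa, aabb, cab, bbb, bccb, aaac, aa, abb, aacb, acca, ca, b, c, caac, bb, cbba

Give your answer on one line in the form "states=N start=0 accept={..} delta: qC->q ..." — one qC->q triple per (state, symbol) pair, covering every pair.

State merging on the prefix tree: take the shortest (then alphabetical) example prefix whose next move is undefined and point that move at state 0, else 1, else 2, ...; a target is out if some Accept/Reject pair would then sit in one state with the same input left (inseparable). If every existing state is out, open a new one.
a: 0a undefined. 0a->0: no, ac/aaac meet in 0 with "c" left. Open state 1: 0a->1.
b: 0b undefined. 0b->0: no, bbaa/aa meet in 1 with "a" left. 0b->1: no, bbaa/abaa meet in 1 with "baa" left. Open state 2: 0b->2.
c: 0c undefined. 0c->0: no, cc/c meet in 0. 0c->1: ok.
aa: 1a undefined. 1a->0: no, cc/aaac meet in 1 with "c" left. 1a->1: no, cc/aaac meet in 1 with "c" left. 1a->2: ok.
ab: 1b undefined. 1b->0: no, aba/a meet in 1. 1b->1: no, aba/aa meet in 2. 1b->2: ok.
ac: 1c undefined. 1c->0: ok.
bb: 2b undefined. 2b->0: no, aabc/a meet in 1. 2b->1: ok.
bc: 2c undefined. 2c->0: ok.
aaa: 2a undefined. 2a->0: ok.
All examples now run through 3 states with every (state, symbol) defined. Accept strings end in {0}, Reject strings end in {1,2}; accept={0}.

states=3 start=0 accept={0} delta: 0a->1 0b->2 0c->1 1a->2 1b->2 1c->0 2a->0 2b->1 2c->0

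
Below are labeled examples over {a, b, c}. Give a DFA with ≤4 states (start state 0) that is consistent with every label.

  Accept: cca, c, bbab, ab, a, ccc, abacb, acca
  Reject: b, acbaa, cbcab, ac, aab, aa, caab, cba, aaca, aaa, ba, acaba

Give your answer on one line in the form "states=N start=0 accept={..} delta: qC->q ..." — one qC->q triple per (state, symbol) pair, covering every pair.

Grow the machine one transition at a time. Run the examples from 0; the earliest place one falls off (shortest prefix, ties alphabetical) gets sent to the lowest-numbered state that keeps every Accept/Reject pair distinguishable — a pair clashes when both reach the same state with identical unread suffix — and to a fresh state only if none does.
a: 0a undefined. 0a->0: no, c/ac meet in 0 with "c" left. Open state 1: 0a->1.
b: 0b undefined. 0b->0: no, a/ba meet in 1. 0b->1: no, a/b meet in 1. Open state 2: 0b->2.
c: 0c undefined. 0c->0: ok.
aa: 1a undefined. 1a->0: no, cca/aaca meet in 1. 1a->1: no, cca/aa meet in 1. 1a->2: ok.
ab: 1b undefined. 1b->0: ok.
ac: 1c undefined. 1c->0: no, cca/acaba meet in 1. 1c->1: no, cca/ac meet in 1. 1c->2: no, abacb/aab meet in 2 with "b" left. Open state 3: 1c->3.
ba: 2a undefined. 2a->0: no, c/cba meet in 0. 2a->1: no, cca/cba meet in 1. 2a->2: ok.
bb: 2b undefined. 2b->0: no, c/aab meet in 0. 2b->1: no, cca/aab meet in 1. 2b->2: no, bbab/b meet in 2. 2b->3: ok.
aac: 2c undefined. 2c->0: no, cca/aaca meet in 1. 2c->1: ok.
aca: 3a undefined. 3a->0: no, bbab/b meet in 2. 3a->1: no, cca/acaba meet in 1. 3a->2: no, bbab/cbcab meet in 3. 3a->3: ok.
acb: 3b undefined. 3b->0: no, cca/acaba meet in 1. 3b->1: ok.
acc: 3c undefined. 3c->0: ok.
All examples now run through 4 states with every (state, symbol) defined. Accept strings end in {0,1}, Reject strings end in {2,3}; accept={0,1}.

states=4 start=0 accept={0,1} delta: 0a->1 0b->2 0c->0 1a->2 1b->0 1c->3 2a->2 2b->3 2c->1 3a->3 3b->1 3c->0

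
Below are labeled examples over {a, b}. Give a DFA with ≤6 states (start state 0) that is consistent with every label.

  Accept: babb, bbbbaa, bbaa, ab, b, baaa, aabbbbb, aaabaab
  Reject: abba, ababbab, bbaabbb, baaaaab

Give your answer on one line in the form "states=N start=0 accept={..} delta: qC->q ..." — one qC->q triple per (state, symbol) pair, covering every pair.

State merging on the prefix tree: take the shortest (then alphabetical) example prefix whose next move is undefined and point that move at state 0, else 1, else 2, ...; a target is out if some Accept/Reject pair would then sit in one state with the same input left (inseparable). If every existing state is out, open a new one.
a: 0a undefined. 0a->0: ok.
b: 0b undefined. 0b->0: no, babb/abba meet in 0. Open state 1: 0b->1.
ba: 1a undefined. 1a->0: no, ab/baaaaab meet in 1. 1a->1: no, aaabaab/baaaaab meet in 1 with "b" left. Open state 2: 1a->2.
bb: 1b undefined. 1b->0: no, bbbbaa/abba meet in 0. 1b->1: ok.
baa: 2a undefined. 2a->0: no, ab/bbaabbb meet in 1. 2a->1: no, bbbbaa/bbaabbb meet in 1. 2a->2: no, bbbbaa/abba meet in 2. Open state 3: 2a->3.
bab: 2b undefined. 2b->0: ok.
baaa: 3a undefined. 3a->0: no, babb/baaaaab meet in 1. 3a->1: no, aaabaab/baaaaab meet in 3 with "b" left. 3a->2: no, baaa/abba meet in 2. 3a->3: no, aaabaab/baaaaab meet in 3 with "b" left. Open state 4: 3a->4.
baaaa: 4a undefined. 4a->0: no, babb/baaaaab meet in 1. 4a->1: ok.
bbaab: 3b undefined. 3b->0: no, babb/bbaabbb meet in 1. 3b->1: no, babb/bbaabbb meet in 1. 3b->2: no, babb/bbaabbb meet in 1. 3b->3: no, bbbbaa/bbaabbb meet in 3. 3b->4: ok.
bbaabb: 4b undefined. 4b->0: no, babb/bbaabbb meet in 1. 4b->1: no, babb/bbaabbb meet in 1. 4b->2: ok.
All examples now run through 5 states with every (state, symbol) defined. Accept strings end in {1,3,4}, Reject strings end in {0,2}; accept={1,3,4}.

states=5 start=0 accept={1,3,4} delta: 0a->0 0b->1 1a->2 1b->1 2a->3 2b->0 3a->4 3b->4 4a->1 4b->2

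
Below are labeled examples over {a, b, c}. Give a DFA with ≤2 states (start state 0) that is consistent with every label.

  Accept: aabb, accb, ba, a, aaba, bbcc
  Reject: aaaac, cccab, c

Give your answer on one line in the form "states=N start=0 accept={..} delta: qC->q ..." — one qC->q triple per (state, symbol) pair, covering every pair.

Fold the examples into a partial DFA from state 0: repeatedly fix the first undefined (state, symbol) met by the shortest-then-alphabetical prefix, trying targets in increasing order and rejecting any under which an Accept and a Reject string meet in one state with the same remainder; add a state when all current targets are rejected. Accepting states are where Accept strings end.
a: 0a undefined. 0a->0: ok.
b: 0b undefined. 0b->0: ok.
c: 0c undefined. 0c->0: no, aabb/aaaac meet in 0. Open state 1: 0c->1.
cc: 1c undefined. 1c->0: ok.
ccca: 1a undefined. 1a->0: no, aabb/cccab meet in 0. 1a->1: ok.
cccab: 1b undefined. 1b->0: no, aabb/cccab meet in 0. 1b->1: ok.
All examples now run through 2 states with every (state, symbol) defined. Accept strings end in {0}, Reject strings end in {1}; accept={0}.

states=2 start=0 accept={0} delta: 0a->0 0b->0 0c->1 1a->1 1b->1 1c->0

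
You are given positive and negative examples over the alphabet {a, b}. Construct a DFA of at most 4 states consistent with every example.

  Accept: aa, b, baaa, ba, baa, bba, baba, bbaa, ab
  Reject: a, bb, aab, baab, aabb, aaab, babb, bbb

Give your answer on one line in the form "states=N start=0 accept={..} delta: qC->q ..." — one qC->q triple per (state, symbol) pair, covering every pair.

State merging on the prefix tree: take the shortest (then alphabetical) example prefix whose next move is undefined and point that move at state 0, else 1, else 2, ...; a target is out if some Accept/Reject pair would then sit in one state with the same input left (inseparable). If every existing state is out, open a new one.
a: 0a undefined. 0a->0: no, aa/a meet in 0. Open state 1: 0a->1.
b: 0b undefined. 0b->0: no, b/bb meet in 0. 0b->1: no, b/a meet in 1. Open state 2: 0b->2.
aa: 1a undefined. 1a->0: no, b/aab meet in 2. 1a->1: no, aa/a meet in 1. 1a->2: ok.
ab: 1b undefined. 1b->0: ok.
ba: 2a undefined. 2a->0: no, aa/aaab meet in 2. 2a->1: no, aa/babb meet in 2. 2a->2: ok.
bb: 2b undefined. 2b->0: no, aa/aabb meet in 2. 2b->1: no, ab/aabb meet in 0. 2b->2: no, aa/bb meet in 2. Open state 3: 2b->3.
bba: 3a undefined. 3a->0: no, bbaa/a meet in 1. 3a->1: no, bba/a meet in 1. 3a->2: ok.
bbb: 3b undefined. 3b->0: no, ab/aabb meet in 0. 3b->1: ok.
All examples now run through 4 states with every (state, symbol) defined. Accept strings end in {0,2}, Reject strings end in {1,3}; accept={0,2}.

states=4 start=0 accept={0,2} delta: 0a->1 0b->2 1a->2 1b->0 2a->2 2b->3 3a->2 3b->1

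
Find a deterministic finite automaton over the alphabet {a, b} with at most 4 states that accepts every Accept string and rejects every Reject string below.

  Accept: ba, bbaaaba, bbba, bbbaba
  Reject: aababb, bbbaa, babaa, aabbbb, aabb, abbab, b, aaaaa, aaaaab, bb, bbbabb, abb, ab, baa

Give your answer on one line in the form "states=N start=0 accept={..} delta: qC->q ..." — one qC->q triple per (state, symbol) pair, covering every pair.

states=3 start=0 accept={2} delta: 0a->0 0b->1 1a->2 1b->0 2a->0 2b->1

Grow the machine one transition at a time. Run the examples from 0; the earliest place one falls off (shortest prefix, ties alphabetical) gets sent to the lowest-numbered state that keeps every Accept/Reject pair distinguishable — a pair clashes when both reach the same state with identical unread suffix — and to a fresh state only if none does.
a: 0a undefined. 0a->0: ok.
b: 0b undefined. 0b->0: no, ba/aababb meet in 0. Open state 1: 0b->1.
ba: 1a undefined. 1a->0: no, ba/babaa meet in 0. 1a->1: no, ba/b meet in 1. Open state 2: 1a->2.
bb: 1b undefined. 1b->0: ok.
baa: 2a undefined. 2a->0: ok.
bab: 2b undefined. 2b->0: no, bbbaba/bbbaa meet in 0. 2b->1: ok.
All examples now run through 3 states with every (state, symbol) defined. Accept strings end in {2}, Reject strings end in {0,1}; accept={2}.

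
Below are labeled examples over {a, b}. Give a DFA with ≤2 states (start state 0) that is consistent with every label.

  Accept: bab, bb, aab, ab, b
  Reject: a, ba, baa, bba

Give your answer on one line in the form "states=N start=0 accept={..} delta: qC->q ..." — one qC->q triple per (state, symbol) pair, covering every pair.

Fold the examples into a partial DFA from state 0: repeatedly fix the first undefined (state, symbol) met by the shortest-then-alphabetical prefix, trying targets in increasing order and rejecting any under which an Accept and a Reject string meet in one state with the same remainder; add a state when all current targets are rejected. Accepting states are where Accept strings end.
a: 0a undefined. 0a->0: ok.
b: 0b undefined. 0b->0: no, bab/a meet in 0. Open state 1: 0b->1.
ba: 1a undefined. 1a->0: ok.
bb: 1b undefined. 1b->0: no, bb/a meet in 0. 1b->1: ok.
All examples now run through 2 states with every (state, symbol) defined. Accept strings end in {1}, Reject strings end in {0}; accept={1}.

states=2 start=0 accept={1} delta: 0a->0 0b->1 1a->0 1b->1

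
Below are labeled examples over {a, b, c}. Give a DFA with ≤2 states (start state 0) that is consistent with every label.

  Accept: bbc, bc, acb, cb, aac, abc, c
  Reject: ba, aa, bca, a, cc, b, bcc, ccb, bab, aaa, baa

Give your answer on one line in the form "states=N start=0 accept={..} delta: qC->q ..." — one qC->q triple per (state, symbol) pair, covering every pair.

states=2 start=0 accept={1} delta: 0a->0 0b->0 0c->1 1a->0 1b->1 1c->0

Grow the machine one transition at a time. Run the examples from 0; the earliest place one falls off (shortest prefix, ties alphabetical) gets sent to the lowest-numbered state that keeps every Accept/Reject pair distinguishable — a pair clashes when both reach the same state with identical unread suffix — and to a fresh state only if none does.
a: 0a undefined. 0a->0: ok.
b: 0b undefined. 0b->0: ok.
c: 0c undefined. 0c->0: no, bbc/ba meet in 0. Open state 1: 0c->1.
cb: 1b undefined. 1b->0: no, acb/ba meet in 0. 1b->1: ok.
cc: 1c undefined. 1c->0: ok.
bca: 1a undefined. 1a->0: ok.
All examples now run through 2 states with every (state, symbol) defined. Accept strings end in {1}, Reject strings end in {0}; accept={1}.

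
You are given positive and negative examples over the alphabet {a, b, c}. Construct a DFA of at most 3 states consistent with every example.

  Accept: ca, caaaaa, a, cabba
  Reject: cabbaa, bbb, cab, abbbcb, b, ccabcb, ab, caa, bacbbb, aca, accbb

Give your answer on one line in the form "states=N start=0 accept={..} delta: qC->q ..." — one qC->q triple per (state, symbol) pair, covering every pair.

Grow the machine one transition at a time. Run the examples from 0; the earliest place one falls off (shortest prefix, ties alphabetical) gets sent to the lowest-numbered state that keeps every Accept/Reject pair distinguishable — a pair clashes when both reach the same state with identical unread suffix — and to a fresh state only if none does.
a: 0a undefined. 0a->0: no, ca/aca meet in 0 with "ca" left. Open state 1: 0a->1.
b: 0b undefined. 0b->0: ok.
c: 0c undefined. 0c->0: ok.
ab: 1b undefined. 1b->0: ok.
ac: 1c undefined. 1c->0: no, ca/aca meet in 1. 1c->1: ok.
aca: 1a undefined. 1a->0: ok.
All examples now run through 2 states with every (state, symbol) defined. Accept strings end in {1}, Reject strings end in {0}; accept={1}.

states=2 start=0 accept={1} delta: 0a->1 0b->0 0c->0 1a->0 1b->0 1c->1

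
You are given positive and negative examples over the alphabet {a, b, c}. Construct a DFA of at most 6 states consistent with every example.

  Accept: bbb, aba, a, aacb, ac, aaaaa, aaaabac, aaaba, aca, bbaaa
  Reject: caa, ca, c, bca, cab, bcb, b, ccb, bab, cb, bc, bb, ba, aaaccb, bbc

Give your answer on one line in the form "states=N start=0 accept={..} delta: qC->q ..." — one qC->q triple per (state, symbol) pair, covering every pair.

states=5 start=0 accept={0,1,3} delta: 0a->1 0b->2 0c->2 1a->1 1b->0 1c->3 2a->2 2b->4 2c->2 3a->0 3b->0 3c->0 4a->0 4b->0 4c->2

Fold the examples into a partial DFA from state 0: repeatedly fix the first undefined (state, symbol) met by the shortest-then-alphabetical prefix, trying targets in increasing order and rejecting any under which an Accept and a Reject string meet in one state with the same remainder; add a state when all current targets are rejected. Accepting states are where Accept strings end.
a: 0a undefined. 0a->0: no, aba/ba meet in 0 with "ba" left. Open state 1: 0a->1.
b: 0b undefined. 0b->0: no, bbb/b meet in 0. 0b->1: no, a/b meet in 1. Open state 2: 0b->2.
c: 0c undefined. 0c->0: no, a/ca meet in 1. 0c->1: no, a/c meet in 1. 0c->2: ok.
aa: 1a undefined. 1a->0: no, aacb/cb meet in 2 with "b" left. 1a->1: ok.
ab: 1b undefined. 1b->0: ok.
ac: 1c undefined. 1c->0: no, aacb/c meet in 2. 1c->1: no, aacb/aaaccb meet in 0. 1c->2: no, aacb/cb meet in 2 with "b" left. Open state 3: 1c->3.
ba: 2a undefined. 2a->0: no, aba/caa meet in 1. 2a->1: no, aba/caa meet in 1. 2a->2: ok.
bb: 2b undefined. 2b->0: no, bbb/caa meet in 2. 2b->1: no, aba/cab meet in 1. 2b->2: no, bbb/caa meet in 2. 2b->3: no, ac/cab meet in 3. Open state 4: 2b->4.
bc: 2c undefined. 2c->0: no, aba/bca meet in 1. 2c->1: no, aba/bca meet in 1. 2c->2: ok.
aca: 3a undefined. 3a->0: ok.
bba: 4a undefined. 4a->0: ok.
bbb: 4b undefined. 4b->0: ok.
bbc: 4c undefined. 4c->0: no, bbb/bbc meet in 0. 4c->1: no, aba/bbc meet in 1. 4c->2: ok.
aacb: 3b undefined. 3b->0: ok.
aaacc: 3c undefined. 3c->0: ok.
All examples now run through 5 states with every (state, symbol) defined. Accept strings end in {0,1,3}, Reject strings end in {2,4}; accept={0,1,3}.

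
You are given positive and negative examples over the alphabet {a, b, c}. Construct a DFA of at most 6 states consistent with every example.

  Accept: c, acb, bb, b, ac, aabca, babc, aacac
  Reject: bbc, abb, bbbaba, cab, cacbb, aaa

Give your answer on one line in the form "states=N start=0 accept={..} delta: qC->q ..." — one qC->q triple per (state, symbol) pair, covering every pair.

states=4 start=0 accept={0,1,2} delta: 0a->1 0b->1 0c->1 1a->2 1b->2 1c->0 2a->3 2b->3 2c->3 3a->1 3b->2 3c->0

State merging on the prefix tree: take the shortest (then alphabetical) example prefix whose next move is undefined and point that move at state 0, else 1, else 2, ...; a target is out if some Accept/Reject pair would then sit in one state with the same input left (inseparable). If every existing state is out, open a new one.
a: 0a undefined. 0a->0: no, bb/abb meet in 0 with "bb" left. Open state 1: 0a->1.
b: 0b undefined. 0b->0: no, c/bbc meet in 0 with "c" left. 0b->1: ok.
c: 0c undefined. 0c->0: no, bb/cab meet in 1 with "b" left. 0c->1: ok.
aa: 1a undefined. 1a->0: no, c/cab meet in 1. 1a->1: no, c/aaa meet in 1. Open state 2: 1a->2.
ab: 1b undefined. 1b->0: no, c/bbc meet in 1. 1b->1: no, c/abb meet in 1. 1b->2: ok.
ac: 1c undefined. 1c->0: ok.
aaa: 2a undefined. 2a->0: no, ac/aaa meet in 0. 2a->1: no, c/aaa meet in 1. 2a->2: no, bb/aaa meet in 2. Open state 3: 2a->3.
aab: 2b undefined. 2b->0: no, ac/abb meet in 0. 2b->1: no, c/abb meet in 1. 2b->2: no, bb/abb meet in 2. 2b->3: ok.
aac: 2c undefined. 2c->0: no, bb/cacbb meet in 2. 2c->1: no, c/bbc meet in 1. 2c->2: no, bb/bbc meet in 2. 2c->3: ok.
aabc: 3c undefined. 3c->0: ok.
aaca: 3a undefined. 3a->0: no, bb/bbbaba meet in 2. 3a->1: ok.
cacb: 3b undefined. 3b->0: no, c/cacbb meet in 1. 3b->1: no, bb/cacbb meet in 2. 3b->2: ok.
All examples now run through 4 states with every (state, symbol) defined. Accept strings end in {0,1,2}, Reject strings end in {3}; accept={0,1,2}.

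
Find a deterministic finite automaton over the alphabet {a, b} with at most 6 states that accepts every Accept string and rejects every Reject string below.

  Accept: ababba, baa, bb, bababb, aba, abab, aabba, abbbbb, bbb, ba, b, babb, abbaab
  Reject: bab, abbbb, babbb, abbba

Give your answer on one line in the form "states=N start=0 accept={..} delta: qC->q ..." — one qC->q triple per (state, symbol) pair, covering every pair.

Grow the machine one transition at a time. Run the examples from 0; the earliest place one falls off (shortest prefix, ties alphabetical) gets sent to the lowest-numbered state that keeps every Accept/Reject pair distinguishable — a pair clashes when both reach the same state with identical unread suffix — and to a fresh state only if none does.
a: 0a undefined. 0a->0: no, abab/bab meet in 0 with "bab" left. Open state 1: 0a->1.
b: 0b undefined. 0b->0: ok.
aa: 1a undefined. 1a->0: ok.
ab: 1b undefined. 1b->0: no, ababba/abbba meet in 1. 1b->1: no, ababba/bab meet in 1. Open state 2: 1b->2.
aba: 2a undefined. 2a->0: ok.
abb: 2b undefined. 2b->0: no, ababba/abbba meet in 1. 2b->1: no, ababba/abbbb meet in 1. 2b->2: no, baa/abbba meet in 0. Open state 3: 2b->3.
abba: 3a undefined. 3a->0: no, abbaab/bab meet in 2. 3a->1: ok.
abbb: 3b undefined. 3b->0: no, ababba/abbba meet in 1. 3b->1: no, ababba/babbb meet in 1. 3b->2: no, baa/abbba meet in 0. 3b->3: no, ababba/abbba meet in 1. Open state 4: 3b->4.
abbba: 4a undefined. 4a->0: no, baa/abbba meet in 0. 4a->1: no, ababba/abbba meet in 1. 4a->2: ok.
abbbb: 4b undefined. 4b->0: no, baa/abbbb meet in 0. 4b->1: no, ababba/abbbb meet in 1. 4b->2: ok.
All examples now run through 5 states with every (state, symbol) defined. Accept strings end in {0,1,3}, Reject strings end in {2,4}; accept={0,1,3}.

states=5 start=0 accept={0,1,3} delta: 0a->1 0b->0 1a->0 1b->2 2a->0 2b->3 3a->1 3b->4 4a->2 4b->2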